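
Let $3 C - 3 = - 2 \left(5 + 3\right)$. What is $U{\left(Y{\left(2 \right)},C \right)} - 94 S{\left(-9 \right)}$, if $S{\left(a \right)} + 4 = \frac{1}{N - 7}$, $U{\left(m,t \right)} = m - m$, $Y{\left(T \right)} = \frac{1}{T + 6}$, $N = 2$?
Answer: $\frac{1974}{5} \approx 394.8$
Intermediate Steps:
$Y{\left(T \right)} = \frac{1}{6 + T}$
$C = - \frac{13}{3}$ ($C = 1 + \frac{\left(-2\right) \left(5 + 3\right)}{3} = 1 + \frac{\left(-2\right) 8}{3} = 1 + \frac{1}{3} \left(-16\right) = 1 - \frac{16}{3} = - \frac{13}{3} \approx -4.3333$)
$U{\left(m,t \right)} = 0$
$S{\left(a \right)} = - \frac{21}{5}$ ($S{\left(a \right)} = -4 + \frac{1}{2 - 7} = -4 + \frac{1}{-5} = -4 - \frac{1}{5} = - \frac{21}{5}$)
$U{\left(Y{\left(2 \right)},C \right)} - 94 S{\left(-9 \right)} = 0 - - \frac{1974}{5} = 0 + \frac{1974}{5} = \frac{1974}{5}$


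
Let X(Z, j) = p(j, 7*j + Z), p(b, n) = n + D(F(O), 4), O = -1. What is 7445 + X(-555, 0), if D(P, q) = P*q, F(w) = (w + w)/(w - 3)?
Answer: 6892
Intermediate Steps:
F(w) = 2*w/(-3 + w) (F(w) = (2*w)/(-3 + w) = 2*w/(-3 + w))
p(b, n) = 2 + n (p(b, n) = n + (2*(-1)/(-3 - 1))*4 = n + (2*(-1)/(-4))*4 = n + (2*(-1)*(-¼))*4 = n + (½)*4 = n + 2 = 2 + n)
X(Z, j) = 2 + Z + 7*j (X(Z, j) = 2 + (7*j + Z) = 2 + (Z + 7*j) = 2 + Z + 7*j)
7445 + X(-555, 0) = 7445 + (2 - 555 + 7*0) = 7445 + (2 - 555 + 0) = 7445 - 553 = 6892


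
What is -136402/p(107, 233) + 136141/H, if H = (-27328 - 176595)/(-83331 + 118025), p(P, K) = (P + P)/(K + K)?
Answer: -6986403192096/21819761 ≈ -3.2019e+5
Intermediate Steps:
p(P, K) = P/K (p(P, K) = (2*P)/((2*K)) = (2*P)*(1/(2*K)) = P/K)
H = -203923/34694 ≈ -5.8778
-136402/p(107, 233) + 136141/H = -136402/(107/233) + 136141/(-203923/34694) = -136402/(107*(1/233)) + 136141*(-34694/203923) = -136402/107/233 - 4723275854/203923 = -136402*233/107 - 4723275854/203923 = -31781666/107 - 4723275854/203923 = -6986403192096/21819761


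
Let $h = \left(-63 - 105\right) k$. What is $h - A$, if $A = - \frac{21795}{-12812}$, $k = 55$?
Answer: $- \frac{118404675}{12812} \approx -9241.7$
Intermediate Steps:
$A = \frac{21795}{12812}$ ($A = \left(-21795\right) \left(- \frac{1}{12812}\right) = \frac{21795}{12812} \approx 1.7011$)
$h = -9240$ ($h = \left(-63 - 105\right) 55 = \left(-168\right) 55 = -9240$)
$h - A = -9240 - \frac{21795}{12812} = - \frac{118404675}{12812}$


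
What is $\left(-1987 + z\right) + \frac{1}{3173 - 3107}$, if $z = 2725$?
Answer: $\frac{48709}{66} \approx 738.02$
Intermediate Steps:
$\left(-1987 + z\right) + \frac{1}{3173 - 3107} = \left(-1987 + 2725\right) + \frac{1}{3173 - 3107} = 738 + \frac{1}{66} = \frac{48709}{66}$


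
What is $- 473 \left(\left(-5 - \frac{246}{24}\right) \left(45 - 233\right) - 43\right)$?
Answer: $-1335752$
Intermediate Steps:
$- 473 \left(\left(-5 - \frac{246}{24}\right) \left(45 - 233\right) - 43\right) = - 473 \left(\left(-5 - \frac{41}{4}\right) \left(-188\right) - 43\right) = - 473 \left(\left(- \frac{61}{4}\right) \left(-188\right) - 43\right) = - 473 \left(2867 - 43\right) = \left(-473\right) 2824 = -1335752$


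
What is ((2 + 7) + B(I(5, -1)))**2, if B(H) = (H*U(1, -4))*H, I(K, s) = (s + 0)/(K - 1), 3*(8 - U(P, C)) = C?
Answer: 13225/144 ≈ 91.840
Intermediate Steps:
U(P, C) = 8 - C/3
I(K, s) = s/(-1 + K)
B(H) = 28*H**2/3 (B(H) = (H*(8 - 1/3*(-4)))*H = (H*(8 + 4/3))*H = (H*(28/3))*H = (28*H/3)*H = 28*H**2/3)
((2 + 7) + B(I(5, -1)))**2 = ((2 + 7) + 28*(-1/(-1 + 5))**2/3)**2 = (9 + 28*(-1/4)**2/3)**2 = (9 + (28/3)*(1/16))**2 = (9 + 7/12)**2 = (115/12)**2 = 13225/144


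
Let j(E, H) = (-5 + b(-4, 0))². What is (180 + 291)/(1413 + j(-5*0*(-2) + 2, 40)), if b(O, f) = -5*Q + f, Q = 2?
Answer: 157/546 ≈ 0.28755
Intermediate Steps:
b(O, f) = -10 + f (b(O, f) = -5*2 + f = -10 + f)
j(E, H) = 225 (j(E, H) = (-5 + (-10 + 0))² = (-5 - 10)² = (-15)² = 225)
(180 + 291)/(1413 + j(-5*0*(-2) + 2, 40)) = (180 + 291)/(1413 + 225) = 471/1638 = 471*(1/1638) = 157/546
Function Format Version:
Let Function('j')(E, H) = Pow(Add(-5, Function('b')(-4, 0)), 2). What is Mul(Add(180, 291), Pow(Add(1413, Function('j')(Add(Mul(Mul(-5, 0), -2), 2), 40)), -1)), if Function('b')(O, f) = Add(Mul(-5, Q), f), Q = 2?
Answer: Rational(157, 546) ≈ 0.28755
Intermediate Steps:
Function('b')(O, f) = Add(-10, f) (Function('b')(O, f) = Add(Mul(-5, 2), f) = Add(-10, f))
Function('j')(E, H) = 225 (Function('j')(E, H) = Pow(Add(-5, Add(-10, 0)), 2) = Pow(Add(-5, -10), 2) = Pow(-15, 2) = 225)
Mul(Add(180, 291), Pow(Add(1413, Function('j')(Add(Mul(Mul(-5, 0), -2), 2), 40)), -1)) = Mul(Add(180, 291), Pow(Add(1413, 225), -1)) = Mul(471, Pow(1638, -1)) = Mul(471, Rational(1, 1638)) = Rational(157, 546)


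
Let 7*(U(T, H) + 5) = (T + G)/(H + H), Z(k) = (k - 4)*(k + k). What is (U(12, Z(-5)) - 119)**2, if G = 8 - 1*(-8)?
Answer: 31125241/2025 ≈ 15370.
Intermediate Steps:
G = 16 (G = 8 + 8 = 16)
Z(k) = 2*k*(-4 + k) (Z(k) = (-4 + k)*(2*k) = 2*k*(-4 + k))
U(T, H) = -5 + (16 + T)/(14*H) (U(T, H) = -5 + ((T + 16)/(H + H))/7 = -5 + ((16 + T)/((2*H)))/7 = -5 + ((16 + T)*(1/(2*H)))/7 = -5 + ((16 + T)/(2*H))/7 = -5 + (16 + T)/(14*H))
(U(12, Z(-5)) - 119)**2 = ((16 + 12 - 140*(-5)*(-4 - 5))/(14*((2*(-5)*(-4 - 5)))) - 119)**2 = ((16 + 12 - 140*(-5)*(-9))/(14*((2*(-5)*(-9)))) - 119)**2 = ((1/14)*(16 + 12 - 70*90)/90 - 119)**2 = ((1/14)*(1/90)*(16 + 12 - 6300) - 119)**2 = ((1/14)*(1/90)*(-6272) - 119)**2 = (-224/45 - 119)**2 = (-5579/45)**2 = 31125241/2025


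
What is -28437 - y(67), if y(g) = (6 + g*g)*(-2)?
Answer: -19447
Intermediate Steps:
y(g) = -12 - 2*g² (y(g) = (6 + g²)*(-2) = -12 - 2*g²)
-28437 - y(67) = -28437 - (-12 - 2*67²) = -28437 - (-12 - 2*4489) = -28437 - (-12 - 8978) = -28437 - 1*(-8990) = -28437 + 8990 = -19447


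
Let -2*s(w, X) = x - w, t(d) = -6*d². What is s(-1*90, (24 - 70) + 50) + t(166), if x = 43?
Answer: -330805/2 ≈ -1.6540e+5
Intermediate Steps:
s(w, X) = -43/2 + w/2 (s(w, X) = -(43 - w)/2 = -43/2 + w/2)
s(-1*90, (24 - 70) + 50) + t(166) = (-43/2 + (-1*90)/2) - 6*166² = (-43/2 + (½)*(-90)) - 6*27556 = (-43/2 - 45) - 165336 = -133/2 - 165336 = -330805/2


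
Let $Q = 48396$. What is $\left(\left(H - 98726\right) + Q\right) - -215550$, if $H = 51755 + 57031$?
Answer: $274006$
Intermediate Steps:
$H = 108786$
$\left(\left(H - 98726\right) + Q\right) - -215550 = \left(\left(108786 - 98726\right) + 48396\right) - -215550 = \left(10060 + 48396\right) + 215550 = 58456 + 215550 = 274006$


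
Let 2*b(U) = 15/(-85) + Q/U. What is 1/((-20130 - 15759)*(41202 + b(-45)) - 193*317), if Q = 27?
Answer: -85/125693395178 ≈ -6.7625e-10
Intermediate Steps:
b(U) = -3/34 + 27/(2*U) (b(U) = (15/(-85) + 27/U)/2 = (15*(-1/85) + 27/U)/2 = (-3/17 + 27/U)/2 = -3/34 + 27/(2*U))
1/((-20130 - 15759)*(41202 + b(-45)) - 193*317) = 1/((-20130 - 15759)*(41202 + (3/34)*(153 - 1*(-45))/(-45)) - 193*317) = 1/(-35889*(41202 + (3/34)*(-1/45)*(153 + 45)) - 61181) = 1/(-35889*(41202 + (3/34)*(-1/45)*198) - 61181) = 1/(-35889*(41202 - 33/85) - 61181) = 1/(-35889*3502137/85 - 61181) = 1/(-125688194793/85 - 61181) = 1/(-125693395178/85) = -85/125693395178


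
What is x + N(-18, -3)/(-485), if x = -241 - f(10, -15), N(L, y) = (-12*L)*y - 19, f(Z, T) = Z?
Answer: -121068/485 ≈ -249.62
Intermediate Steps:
N(L, y) = -19 - 12*L*y (N(L, y) = -12*L*y - 19 = -19 - 12*L*y)
x = -251 (x = -241 - 1*10 = -241 - 10 = -251)
x + N(-18, -3)/(-485) = -251 + (-19 - 12*(-18)*(-3))/(-485) = -251 + (-19 - 648)*(-1/485) = -251 - 667*(-1/485) = -251 + 667/485 = -121068/485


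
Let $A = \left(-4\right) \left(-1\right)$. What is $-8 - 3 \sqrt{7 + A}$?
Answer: $-8 - 3 \sqrt{11} \approx -17.95$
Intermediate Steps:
$A = 4$
$-8 - 3 \sqrt{7 + A} = -8 - 3 \sqrt{7 + 4} = -8 - 3 \sqrt{11}$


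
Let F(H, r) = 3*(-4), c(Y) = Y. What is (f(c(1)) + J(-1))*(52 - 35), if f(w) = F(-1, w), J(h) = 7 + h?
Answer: -102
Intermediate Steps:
F(H, r) = -12
f(w) = -12
(f(c(1)) + J(-1))*(52 - 35) = (-12 + (7 - 1))*(52 - 35) = (-12 + 6)*17 = -6*17 = -102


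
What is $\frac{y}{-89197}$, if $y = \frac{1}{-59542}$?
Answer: $\frac{1}{5310967774} \approx 1.8829 \cdot 10^{-10}$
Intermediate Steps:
$y = - \frac{1}{59542} \approx -1.6795 \cdot 10^{-5}$
$\frac{y}{-89197} = - \frac{1}{59542 \left(-89197\right)} = \left(- \frac{1}{59542}\right) \left(- \frac{1}{89197}\right) = \frac{1}{5310967774}$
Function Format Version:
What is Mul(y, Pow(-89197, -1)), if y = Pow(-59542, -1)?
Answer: Rational(1, 5310967774) ≈ 1.8829e-10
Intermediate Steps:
y = Rational(-1, 59542) ≈ -1.6795e-5
Mul(y, Pow(-89197, -1)) = Mul(Rational(-1, 59542), Pow(-89197, -1)) = Mul(Rational(-1, 59542), Rational(-1, 89197)) = Rational(1, 5310967774)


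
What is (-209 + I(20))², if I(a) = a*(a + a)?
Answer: 349281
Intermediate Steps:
I(a) = 2*a² (I(a) = a*(2*a) = 2*a²)
(-209 + I(20))² = (-209 + 2*20²)² = (-209 + 2*400)² = (-209 + 800)² = 591² = 349281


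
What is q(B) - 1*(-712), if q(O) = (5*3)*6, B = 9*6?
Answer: 802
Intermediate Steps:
B = 54
q(O) = 90 (q(O) = 15*6 = 90)
q(B) - 1*(-712) = 90 - 1*(-712) = 90 + 712 = 802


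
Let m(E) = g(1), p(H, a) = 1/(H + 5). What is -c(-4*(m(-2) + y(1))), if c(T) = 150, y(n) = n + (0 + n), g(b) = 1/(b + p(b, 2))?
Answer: -150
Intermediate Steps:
p(H, a) = 1/(5 + H)
g(b) = 1/(b + 1/(5 + b))
y(n) = 2*n (y(n) = n + n = 2*n)
m(E) = 6/7 (m(E) = (5 + 1)/(1 + 1*(5 + 1)) = 6/(1 + 1*6) = 6/(1 + 6) = 6/7)
-c(-4*(m(-2) + y(1))) = -1*150 = -150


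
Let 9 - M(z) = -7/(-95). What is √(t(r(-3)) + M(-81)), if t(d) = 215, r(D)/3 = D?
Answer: √2020935/95 ≈ 14.964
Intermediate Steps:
M(z) = 848/95 (M(z) = 9 - (-7)/(-95) = 9 - (-7)*(-1)/95 = 9 - 1*7/95 = 9 - 7/95 = 848/95)
r(D) = 3*D
√(t(r(-3)) + M(-81)) = √(215 + 848/95) = √(21273/95) = √2020935/95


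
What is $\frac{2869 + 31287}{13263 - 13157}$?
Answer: $\frac{17078}{53} \approx 322.23$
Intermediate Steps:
$\frac{2869 + 31287}{13263 - 13157} = \frac{34156}{106} = 34156 \cdot \frac{1}{106} = \frac{17078}{53}$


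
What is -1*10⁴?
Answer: -10000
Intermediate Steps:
-1*10⁴ = -1*10000 = -10000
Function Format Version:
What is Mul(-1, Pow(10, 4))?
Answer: -10000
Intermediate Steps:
Mul(-1, Pow(10, 4)) = Mul(-1, 10000) = -10000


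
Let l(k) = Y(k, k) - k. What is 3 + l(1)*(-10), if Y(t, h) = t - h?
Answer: 13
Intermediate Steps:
l(k) = -k (l(k) = (k - k) - k = 0 - k = -k)
3 + l(1)*(-10) = 3 - 1*1*(-10) = 3 - 1*(-10) = 3 + 10 = 13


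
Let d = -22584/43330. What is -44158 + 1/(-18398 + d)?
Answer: -17601553775661/398603962 ≈ -44158.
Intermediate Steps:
d = -11292/21665 (d = -22584*1/43330 = -11292/21665 ≈ -0.52121)
-44158 + 1/(-18398 + d) = -44158 + 1/(-18398 - 11292/21665) = -44158 + 1/(-398603962/21665) = -44158 - 21665/398603962 = -17601553775661/398603962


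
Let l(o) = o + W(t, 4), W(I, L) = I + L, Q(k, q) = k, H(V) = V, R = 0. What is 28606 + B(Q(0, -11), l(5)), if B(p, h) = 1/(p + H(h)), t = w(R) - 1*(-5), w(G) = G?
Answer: 400485/14 ≈ 28606.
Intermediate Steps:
t = 5 (t = 0 - 1*(-5) = 0 + 5 = 5)
l(o) = 9 + o (l(o) = o + (5 + 4) = o + 9 = 9 + o)
B(p, h) = 1/(h + p) (B(p, h) = 1/(p + h) = 1/(h + p))
28606 + B(Q(0, -11), l(5)) = 28606 + 1/((9 + 5) + 0) = 28606 + 1/(14 + 0) = 28606 + 1/14 = 400485/14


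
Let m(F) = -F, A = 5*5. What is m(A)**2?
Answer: 625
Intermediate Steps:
A = 25
m(A)**2 = (-1*25)**2 = (-25)**2 = 625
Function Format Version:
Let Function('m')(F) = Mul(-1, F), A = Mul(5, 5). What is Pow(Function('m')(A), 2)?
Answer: 625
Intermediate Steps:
A = 25
Pow(Function('m')(A), 2) = Pow(Mul(-1, 25), 2) = Pow(-25, 2) = 625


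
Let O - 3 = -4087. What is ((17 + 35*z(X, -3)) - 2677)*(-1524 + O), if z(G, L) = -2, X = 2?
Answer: 15309840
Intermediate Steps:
O = -4084 (O = 3 - 4087 = -4084)
((17 + 35*z(X, -3)) - 2677)*(-1524 + O) = ((17 + 35*(-2)) - 2677)*(-1524 - 4084) = ((17 - 70) - 2677)*(-5608) = (-53 - 2677)*(-5608) = -2730*(-5608) = 15309840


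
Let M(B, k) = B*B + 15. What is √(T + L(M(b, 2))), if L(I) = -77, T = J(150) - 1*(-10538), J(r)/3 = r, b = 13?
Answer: √10911 ≈ 104.46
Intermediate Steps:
J(r) = 3*r
M(B, k) = 15 + B² (M(B, k) = B² + 15 = 15 + B²)
T = 10988 (T = 3*150 - 1*(-10538) = 450 + 10538 = 10988)
√(T + L(M(b, 2))) = √(10988 - 77) = √10911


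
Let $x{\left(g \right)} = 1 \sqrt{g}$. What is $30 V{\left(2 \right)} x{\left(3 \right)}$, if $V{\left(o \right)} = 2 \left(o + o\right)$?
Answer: $240 \sqrt{3} \approx 415.69$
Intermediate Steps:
$V{\left(o \right)} = 4 o$ ($V{\left(o \right)} = 2 \cdot 2 o = 4 o$)
$x{\left(g \right)} = \sqrt{g}$
$30 V{\left(2 \right)} x{\left(3 \right)} = 30 \cdot 4 \cdot 2 \sqrt{3} = 30 \cdot 8 \sqrt{3} = 240 \sqrt{3}$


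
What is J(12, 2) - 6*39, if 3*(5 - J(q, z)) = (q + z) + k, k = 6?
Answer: -707/3 ≈ -235.67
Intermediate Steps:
J(q, z) = 3 - q/3 - z/3 (J(q, z) = 5 - ((q + z) + 6)/3 = 5 - (6 + q + z)/3 = 5 + (-2 - q/3 - z/3) = 3 - q/3 - z/3)
J(12, 2) - 6*39 = (3 - 1/3*12 - 1/3*2) - 6*39 = (3 - 4 - 2/3) - 234 = -5/3 - 234 = -707/3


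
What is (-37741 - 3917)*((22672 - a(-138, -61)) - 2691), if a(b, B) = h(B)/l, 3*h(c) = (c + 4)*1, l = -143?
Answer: -119027903712/143 ≈ -8.3236e+8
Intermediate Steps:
h(c) = 4/3 + c/3 (h(c) = ((c + 4)*1)/3 = ((4 + c)*1)/3 = (4 + c)/3 = 4/3 + c/3)
a(b, B) = -4/429 - B/429 (a(b, B) = (4/3 + B/3)/(-143) = (4/3 + B/3)*(-1/143) = -4/429 - B/429)
(-37741 - 3917)*((22672 - a(-138, -61)) - 2691) = (-37741 - 3917)*((22672 - (-4/429 - 1/429*(-61))) - 2691) = -41658*((22672 - (-4/429 + 61/429)) - 2691) = -41658*((22672 - 1*19/143) - 2691) = -41658*((22672 - 19/143) - 2691) = -41658*(3242077/143 - 2691) = -41658*2857264/143 = -119027903712/143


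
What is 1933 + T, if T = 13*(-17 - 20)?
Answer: 1452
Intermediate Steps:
T = -481 (T = 13*(-37) = -481)
1933 + T = 1933 - 481 = 1452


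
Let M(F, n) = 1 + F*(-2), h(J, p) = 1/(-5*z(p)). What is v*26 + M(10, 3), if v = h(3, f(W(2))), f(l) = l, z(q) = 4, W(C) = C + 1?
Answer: -203/10 ≈ -20.300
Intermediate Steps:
W(C) = 1 + C
h(J, p) = -1/20 (h(J, p) = 1/(-5*4) = 1/(-20) = -1/20)
v = -1/20 ≈ -0.050000
M(F, n) = 1 - 2*F
v*26 + M(10, 3) = -1/20*26 + (1 - 2*10) = -13/10 + (1 - 20) = -13/10 - 19 = -203/10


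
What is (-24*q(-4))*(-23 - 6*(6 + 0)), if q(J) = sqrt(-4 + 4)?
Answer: 0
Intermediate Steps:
q(J) = 0 (q(J) = sqrt(0) = 0)
(-24*q(-4))*(-23 - 6*(6 + 0)) = (-24*0)*(-23 - 6*(6 + 0)) = 0*(-23 - 6*6) = 0*(-23 - 36) = 0*(-59) = 0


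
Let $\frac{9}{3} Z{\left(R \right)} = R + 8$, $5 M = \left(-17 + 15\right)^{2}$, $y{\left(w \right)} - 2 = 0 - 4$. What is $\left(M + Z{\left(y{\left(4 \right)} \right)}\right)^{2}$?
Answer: $\frac{196}{25} \approx 7.84$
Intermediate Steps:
$y{\left(w \right)} = -2$ ($y{\left(w \right)} = 2 + \left(0 - 4\right) = 2 - 4 = -2$)
$M = \frac{4}{5}$ ($M = \frac{\left(-17 + 15\right)^{2}}{5} = \frac{\left(-2\right)^{2}}{5} = \frac{1}{5} \cdot 4 = \frac{4}{5} \approx 0.8$)
$Z{\left(R \right)} = \frac{8}{3} + \frac{R}{3}$ ($Z{\left(R \right)} = \frac{R + 8}{3} = \frac{8 + R}{3} = \frac{8}{3} + \frac{R}{3}$)
$\left(M + Z{\left(y{\left(4 \right)} \right)}\right)^{2} = \left(\frac{4}{5} + \left(\frac{8}{3} + \frac{1}{3} \left(-2\right)\right)\right)^{2} = \left(\frac{4}{5} + \left(\frac{8}{3} - \frac{2}{3}\right)\right)^{2} = \left(\frac{4}{5} + 2\right)^{2} = \left(\frac{14}{5}\right)^{2} = \frac{196}{25}$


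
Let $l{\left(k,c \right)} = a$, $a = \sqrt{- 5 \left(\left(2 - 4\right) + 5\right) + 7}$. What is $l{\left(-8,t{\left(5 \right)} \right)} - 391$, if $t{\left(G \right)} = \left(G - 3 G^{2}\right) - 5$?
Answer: $-391 + 2 i \sqrt{2} \approx -391.0 + 2.8284 i$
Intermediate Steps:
$t{\left(G \right)} = -5 + G - 3 G^{2}$
$a = 2 i \sqrt{2}$ ($a = \sqrt{- 5 \left(-2 + 5\right) + 7} = \sqrt{\left(-5\right) 3 + 7} = \sqrt{-15 + 7} = \sqrt{-8} = 2 i \sqrt{2} \approx 2.8284 i$)
$l{\left(k,c \right)} = 2 i \sqrt{2}$
$l{\left(-8,t{\left(5 \right)} \right)} - 391 = 2 i \sqrt{2} - 391 = -391 + 2 i \sqrt{2}$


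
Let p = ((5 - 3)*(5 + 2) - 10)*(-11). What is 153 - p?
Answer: 197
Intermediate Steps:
p = -44 (p = (2*7 - 10)*(-11) = (14 - 10)*(-11) = 4*(-11) = -44)
153 - p = 153 - 1*(-44) = 153 + 44 = 197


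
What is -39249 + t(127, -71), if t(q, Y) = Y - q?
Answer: -39447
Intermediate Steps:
-39249 + t(127, -71) = -39249 + (-71 - 1*127) = -39249 + (-71 - 127) = -39249 - 198 = -39447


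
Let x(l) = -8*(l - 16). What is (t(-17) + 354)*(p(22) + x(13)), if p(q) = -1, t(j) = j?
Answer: 7751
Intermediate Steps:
x(l) = 128 - 8*l (x(l) = -8*(-16 + l) = 128 - 8*l)
(t(-17) + 354)*(p(22) + x(13)) = (-17 + 354)*(-1 + (128 - 8*13)) = 337*(-1 + (128 - 104)) = 337*(-1 + 24) = 337*23 = 7751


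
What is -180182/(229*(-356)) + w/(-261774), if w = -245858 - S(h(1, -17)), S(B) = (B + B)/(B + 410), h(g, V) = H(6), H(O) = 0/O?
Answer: 16802572615/5335215894 ≈ 3.1494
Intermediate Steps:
H(O) = 0
h(g, V) = 0
S(B) = 2*B/(410 + B) (S(B) = (2*B)/(410 + B) = 2*B/(410 + B))
w = -245858 (w = -245858 - 2*0/(410 + 0) = -245858 - 2*0/410 = -245858 - 1*0 = -245858 + 0 = -245858)
-180182/(229*(-356)) + w/(-261774) = -180182/(229*(-356)) - 245858/(-261774) = -180182/(-81524) - 245858*(-1/261774) = -180182*(-1/81524) + 122929/130887 = 90091/40762 + 122929/130887 = 16802572615/5335215894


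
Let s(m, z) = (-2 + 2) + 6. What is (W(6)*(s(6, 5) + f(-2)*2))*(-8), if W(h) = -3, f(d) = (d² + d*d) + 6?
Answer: 816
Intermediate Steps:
f(d) = 6 + 2*d² (f(d) = (d² + d²) + 6 = 2*d² + 6 = 6 + 2*d²)
s(m, z) = 6 (s(m, z) = 0 + 6 = 6)
(W(6)*(s(6, 5) + f(-2)*2))*(-8) = -3*(6 + (6 + 2*(-2)²)*2)*(-8) = -3*(6 + (6 + 2*4)*2)*(-8) = -3*(6 + (6 + 8)*2)*(-8) = -3*(6 + 14*2)*(-8) = -3*(6 + 28)*(-8) = -3*34*(-8) = -102*(-8) = 816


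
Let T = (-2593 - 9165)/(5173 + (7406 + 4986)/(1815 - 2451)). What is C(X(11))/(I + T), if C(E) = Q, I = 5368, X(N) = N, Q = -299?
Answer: -245003291/4396717990 ≈ -0.055724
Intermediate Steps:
C(E) = -299
T = -1869522/819409 (T = -11758/(5173 + 12392/(-636)) = -11758/(5173 + 12392*(-1/636)) = -11758/(5173 - 3098/159) = -11758/819409/159 = -11758*159/819409 = -1869522/819409 ≈ -2.2815)
C(X(11))/(I + T) = -299/(5368 - 1869522/819409) = -299/4396717990/819409 = -299*819409/4396717990 = -245003291/4396717990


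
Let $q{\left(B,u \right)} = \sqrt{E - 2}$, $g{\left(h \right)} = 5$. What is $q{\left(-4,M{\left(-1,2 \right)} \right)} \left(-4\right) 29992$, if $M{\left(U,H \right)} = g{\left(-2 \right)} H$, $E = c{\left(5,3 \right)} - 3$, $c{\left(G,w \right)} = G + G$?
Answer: $- 119968 \sqrt{5} \approx -2.6826 \cdot 10^{5}$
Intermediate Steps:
$c{\left(G,w \right)} = 2 G$
$E = 7$ ($E = 2 \cdot 5 - 3 = 10 - 3 = 7$)
$M{\left(U,H \right)} = 5 H$
$q{\left(B,u \right)} = \sqrt{5}$ ($q{\left(B,u \right)} = \sqrt{7 - 2} = \sqrt{5}$)
$q{\left(-4,M{\left(-1,2 \right)} \right)} \left(-4\right) 29992 = \sqrt{5} \left(-4\right) 29992 = - 4 \sqrt{5} \cdot 29992 = - 119968 \sqrt{5}$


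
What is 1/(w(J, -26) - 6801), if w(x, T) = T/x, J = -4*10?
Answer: -20/136007 ≈ -0.00014705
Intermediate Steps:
J = -40
1/(w(J, -26) - 6801) = 1/(-26/(-40) - 6801) = 1/(-26*(-1/40) - 6801) = 1/(13/20 - 6801) = 1/(-136007/20) = -20/136007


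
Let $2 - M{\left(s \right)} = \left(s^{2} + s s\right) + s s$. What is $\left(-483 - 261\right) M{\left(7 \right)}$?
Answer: $107880$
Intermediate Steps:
$M{\left(s \right)} = 2 - 3 s^{2}$ ($M{\left(s \right)} = 2 - \left(\left(s^{2} + s s\right) + s s\right) = 2 - \left(\left(s^{2} + s^{2}\right) + s^{2}\right) = 2 - \left(2 s^{2} + s^{2}\right) = 2 - 3 s^{2}$)
$\left(-483 - 261\right) M{\left(7 \right)} = \left(-483 - 261\right) \left(2 - 3 \cdot 7^{2}\right) = - 744 \left(2 - 147\right) = \left(-744\right) \left(-145\right) = 107880$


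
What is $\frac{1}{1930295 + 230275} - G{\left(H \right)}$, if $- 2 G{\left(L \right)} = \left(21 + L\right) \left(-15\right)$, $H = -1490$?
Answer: $\frac{11902039988}{1080285} \approx 11018.0$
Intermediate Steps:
$G{\left(L \right)} = \frac{315}{2} + \frac{15 L}{2}$ ($G{\left(L \right)} = - \frac{\left(21 + L\right) \left(-15\right)}{2} = - \frac{-315 - 15 L}{2} = \frac{315}{2} + \frac{15 L}{2}$)
$\frac{1}{1930295 + 230275} - G{\left(H \right)} = \frac{1}{1930295 + 230275} - \left(\frac{315}{2} + \frac{15}{2} \left(-1490\right)\right) = \frac{1}{2160570} - \left(\frac{315}{2} - 11175\right) = \frac{1}{2160570} - - \frac{22035}{2} = \frac{1}{2160570} + \frac{22035}{2} = \frac{11902039988}{1080285}$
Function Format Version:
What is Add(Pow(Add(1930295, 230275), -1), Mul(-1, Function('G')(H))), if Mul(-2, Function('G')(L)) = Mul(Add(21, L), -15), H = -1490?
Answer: Rational(11902039988, 1080285) ≈ 11018.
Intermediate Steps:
Function('G')(L) = Add(Rational(315, 2), Mul(Rational(15, 2), L)) (Function('G')(L) = Mul(Rational(-1, 2), Mul(Add(21, L), -15)) = Mul(Rational(-1, 2), Add(-315, Mul(-15, L))) = Add(Rational(315, 2), Mul(Rational(15, 2), L)))
Add(Pow(Add(1930295, 230275), -1), Mul(-1, Function('G')(H))) = Add(Pow(Add(1930295, 230275), -1), Mul(-1, Add(Rational(315, 2), Mul(Rational(15, 2), -1490)))) = Add(Pow(2160570, -1), Mul(-1, Add(Rational(315, 2), -11175))) = Add(Rational(1, 2160570), Mul(-1, Rational(-22035, 2))) = Add(Rational(1, 2160570), Rational(22035, 2)) = Rational(11902039988, 1080285)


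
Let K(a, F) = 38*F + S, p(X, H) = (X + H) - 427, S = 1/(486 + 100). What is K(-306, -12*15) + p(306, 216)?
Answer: -3952569/586 ≈ -6745.0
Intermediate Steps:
S = 1/586 ≈ 0.0017065
p(X, H) = -427 + H + X (p(X, H) = (H + X) - 427 = -427 + H + X)
K(a, F) = 1/586 + 38*F (K(a, F) = 38*F + 1/586 = 1/586 + 38*F)
K(-306, -12*15) + p(306, 216) = (1/586 + 38*(-12*15)) + (-427 + 216 + 306) = (1/586 + 38*(-180)) + 95 = (1/586 - 6840) + 95 = -4008239/586 + 95 = -3952569/586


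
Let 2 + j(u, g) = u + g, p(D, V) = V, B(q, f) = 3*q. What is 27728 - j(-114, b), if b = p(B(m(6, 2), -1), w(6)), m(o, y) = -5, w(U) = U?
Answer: 27838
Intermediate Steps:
b = 6
j(u, g) = -2 + g + u (j(u, g) = -2 + (u + g) = -2 + (g + u) = -2 + g + u)
27728 - j(-114, b) = 27728 - (-2 + 6 - 114) = 27728 - 1*(-110) = 27728 + 110 = 27838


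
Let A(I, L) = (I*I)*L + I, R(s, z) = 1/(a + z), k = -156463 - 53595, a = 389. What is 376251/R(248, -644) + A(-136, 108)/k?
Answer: -10076903899861/105029 ≈ -9.5944e+7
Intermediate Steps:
k = -210058
R(s, z) = 1/(389 + z)
A(I, L) = I + L*I² (A(I, L) = I²*L + I = L*I² + I = I + L*I²)
376251/R(248, -644) + A(-136, 108)/k = 376251/(1/(389 - 644)) - 136*(1 - 136*108)/(-210058) = 376251/(1/(-255)) - 136*(1 - 14688)*(-1/210058) = 376251/(-1/255) - 136*(-14687)*(-1/210058) = 376251*(-255) + 1997432*(-1/210058) = -95944005 - 998716/105029 = -10076903899861/105029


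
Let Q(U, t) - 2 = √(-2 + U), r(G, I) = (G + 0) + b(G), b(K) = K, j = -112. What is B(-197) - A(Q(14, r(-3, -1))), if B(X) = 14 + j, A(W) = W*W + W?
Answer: -116 - 10*√3 ≈ -133.32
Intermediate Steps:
r(G, I) = 2*G (r(G, I) = (G + 0) + G = G + G = 2*G)
Q(U, t) = 2 + √(-2 + U)
A(W) = W + W² (A(W) = W² + W = W + W²)
B(X) = -98 (B(X) = 14 - 112 = -98)
B(-197) - A(Q(14, r(-3, -1))) = -98 - (2 + √(-2 + 14))*(1 + (2 + √(-2 + 14))) = -98 - (2 + √12)*(1 + (2 + √12)) = -98 - (2 + 2*√3)*(1 + (2 + 2*√3)) = -98 - (2 + 2*√3)*(3 + 2*√3)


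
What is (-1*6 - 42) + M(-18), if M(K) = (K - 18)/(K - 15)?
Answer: -516/11 ≈ -46.909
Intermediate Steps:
M(K) = (-18 + K)/(-15 + K)
(-1*6 - 42) + M(-18) = (-1*6 - 42) + (-18 - 18)/(-15 - 18) = (-6 - 42) - 36/(-33) = -48 - 1/33*(-36) = -48 + 12/11 = -516/11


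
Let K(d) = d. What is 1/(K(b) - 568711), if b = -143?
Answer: -1/568854 ≈ -1.7579e-6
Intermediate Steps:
1/(K(b) - 568711) = 1/(-143 - 568711) = 1/(-568854) = -1/568854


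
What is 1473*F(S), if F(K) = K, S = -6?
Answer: -8838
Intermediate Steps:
1473*F(S) = 1473*(-6) = -8838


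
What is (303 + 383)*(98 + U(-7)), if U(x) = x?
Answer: 62426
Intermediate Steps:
(303 + 383)*(98 + U(-7)) = (303 + 383)*(98 - 7) = 686*91 = 62426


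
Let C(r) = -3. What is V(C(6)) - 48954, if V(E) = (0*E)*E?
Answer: -48954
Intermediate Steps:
V(E) = 0 (V(E) = 0*E = 0)
V(C(6)) - 48954 = 0 - 48954 = -48954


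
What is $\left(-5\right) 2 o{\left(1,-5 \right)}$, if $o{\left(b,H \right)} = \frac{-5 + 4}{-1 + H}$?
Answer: $- \frac{5}{3} \approx -1.6667$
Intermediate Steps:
$o{\left(b,H \right)} = - \frac{1}{-1 + H}$
$\left(-5\right) 2 o{\left(1,-5 \right)} = \left(-5\right) 2 \left(- \frac{1}{-1 - 5}\right) = - 10 \left(- \frac{1}{-6}\right) = - 10 \left(\left(-1\right) \left(- \frac{1}{6}\right)\right) = \left(-10\right) \frac{1}{6} = - \frac{5}{3}$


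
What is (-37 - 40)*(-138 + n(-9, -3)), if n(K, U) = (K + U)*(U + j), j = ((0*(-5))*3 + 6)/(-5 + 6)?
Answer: 13398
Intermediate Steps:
j = 6 (j = (0*3 + 6)/1 = (0 + 6)*1 = 6*1 = 6)
n(K, U) = (6 + U)*(K + U) (n(K, U) = (K + U)*(U + 6) = (K + U)*(6 + U) = (6 + U)*(K + U))
(-37 - 40)*(-138 + n(-9, -3)) = (-37 - 40)*(-138 + ((-3)² + 6*(-9) + 6*(-3) - 9*(-3))) = -77*(-138 + (9 - 54 - 18 + 27)) = -77*(-138 - 36) = -77*(-174) = 13398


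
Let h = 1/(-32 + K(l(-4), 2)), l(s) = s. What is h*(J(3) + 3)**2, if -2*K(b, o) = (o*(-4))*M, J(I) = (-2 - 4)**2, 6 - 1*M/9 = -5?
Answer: 117/28 ≈ 4.1786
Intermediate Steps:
M = 99 (M = 54 - 9*(-5) = 54 + 45 = 99)
J(I) = 36 (J(I) = (-6)**2 = 36)
K(b, o) = 198*o (K(b, o) = -o*(-4)*99/2 = -(-4*o)*99/2 = -(-198)*o = 198*o)
h = 1/364 (h = 1/(-32 + 198*2) = 1/(-32 + 396) = 1/364 ≈ 0.0027473)
h*(J(3) + 3)**2 = (36 + 3)**2/364 = (1/364)*39**2 = (1/364)*1521 = 117/28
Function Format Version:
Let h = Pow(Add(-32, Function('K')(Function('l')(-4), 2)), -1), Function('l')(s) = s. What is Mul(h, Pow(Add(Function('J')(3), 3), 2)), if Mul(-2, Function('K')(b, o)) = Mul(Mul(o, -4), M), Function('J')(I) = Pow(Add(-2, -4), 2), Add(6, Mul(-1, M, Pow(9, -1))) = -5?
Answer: Rational(117, 28) ≈ 4.1786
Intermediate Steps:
M = 99 (M = Add(54, Mul(-9, -5)) = Add(54, 45) = 99)
Function('J')(I) = 36 (Function('J')(I) = Pow(-6, 2) = 36)
Function('K')(b, o) = Mul(198, o) (Function('K')(b, o) = Mul(Rational(-1, 2), Mul(Mul(o, -4), 99)) = Mul(Rational(-1, 2), Mul(Mul(-4, o), 99)) = Mul(Rational(-1, 2), Mul(-396, o)) = Mul(198, o))
h = Rational(1, 364) (h = Pow(Add(-32, Mul(198, 2)), -1) = Pow(Add(-32, 396), -1) = Pow(364, -1) = Rational(1, 364) ≈ 0.0027473)
Mul(h, Pow(Add(Function('J')(3), 3), 2)) = Mul(Rational(1, 364), Pow(Add(36, 3), 2)) = Mul(Rational(1, 364), Pow(39, 2)) = Mul(Rational(1, 364), 1521) = Rational(117, 28)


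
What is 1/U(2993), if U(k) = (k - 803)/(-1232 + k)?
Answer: 587/730 ≈ 0.80411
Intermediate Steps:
U(k) = (-803 + k)/(-1232 + k)
1/U(2993) = 1/((-803 + 2993)/(-1232 + 2993)) = 1/(2190/1761) = 1/((1/1761)*2190) = 1/(730/587) = 587/730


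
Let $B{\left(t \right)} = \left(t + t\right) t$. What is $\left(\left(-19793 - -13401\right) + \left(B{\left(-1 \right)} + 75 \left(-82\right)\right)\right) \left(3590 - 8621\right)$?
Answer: $63088740$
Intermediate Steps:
$B{\left(t \right)} = 2 t^{2}$ ($B{\left(t \right)} = 2 t t = 2 t^{2}$)
$\left(\left(-19793 - -13401\right) + \left(B{\left(-1 \right)} + 75 \left(-82\right)\right)\right) \left(3590 - 8621\right) = \left(\left(-19793 - -13401\right) + \left(2 \left(-1\right)^{2} + 75 \left(-82\right)\right)\right) \left(3590 - 8621\right) = \left(\left(-19793 + 13401\right) + \left(2 \cdot 1 - 6150\right)\right) \left(-5031\right) = \left(-6392 + \left(2 - 6150\right)\right) \left(-5031\right) = \left(-6392 - 6148\right) \left(-5031\right) = \left(-12540\right) \left(-5031\right) = 63088740$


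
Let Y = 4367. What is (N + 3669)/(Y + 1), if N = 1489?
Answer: 2579/2184 ≈ 1.1809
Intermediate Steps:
(N + 3669)/(Y + 1) = (1489 + 3669)/(4367 + 1) = 5158/4368 = 5158*(1/4368) = 2579/2184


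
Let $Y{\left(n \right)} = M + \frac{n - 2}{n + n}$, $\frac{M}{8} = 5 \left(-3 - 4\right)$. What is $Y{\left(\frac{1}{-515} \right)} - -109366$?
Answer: $\frac{219203}{2} \approx 1.096 \cdot 10^{5}$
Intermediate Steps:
$M = -280$ ($M = 8 \cdot 5 \left(-3 - 4\right) = 8 \cdot 5 \left(-7\right) = 8 \left(-35\right) = -280$)
$Y{\left(n \right)} = -280 + \frac{-2 + n}{2 n}$ ($Y{\left(n \right)} = -280 + \frac{n - 2}{n + n} = -280 + \frac{n - 2}{2 n} = -280 + \left(-2 + n\right) \frac{1}{2 n} = -280 + \frac{-2 + n}{2 n}$)
$Y{\left(\frac{1}{-515} \right)} - -109366 = \left(- \frac{559}{2} - \frac{1}{\frac{1}{-515}}\right) - -109366 = \left(- \frac{559}{2} - \frac{1}{- \frac{1}{515}}\right) + 109366 = \left(- \frac{559}{2} - -515\right) + 109366 = \left(- \frac{559}{2} + 515\right) + 109366 = \frac{471}{2} + 109366 = \frac{219203}{2}$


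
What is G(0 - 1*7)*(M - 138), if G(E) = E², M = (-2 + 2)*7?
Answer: -6762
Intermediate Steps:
M = 0 (M = 0*7 = 0)
G(0 - 1*7)*(M - 138) = (0 - 1*7)²*(0 - 138) = (0 - 7)²*(-138) = (-7)²*(-138) = 49*(-138) = -6762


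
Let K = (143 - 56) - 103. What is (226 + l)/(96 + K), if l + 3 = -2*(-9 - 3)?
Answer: 247/80 ≈ 3.0875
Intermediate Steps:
l = 21 (l = -3 - 2*(-9 - 3) = -3 - 2*(-12) = -3 + 24 = 21)
K = -16 (K = 87 - 103 = -16)
(226 + l)/(96 + K) = (226 + 21)/(96 - 16) = 247/80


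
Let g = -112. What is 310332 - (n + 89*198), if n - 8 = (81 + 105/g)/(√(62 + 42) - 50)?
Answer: 5610543961/19168 + 1281*√26/19168 ≈ 2.9270e+5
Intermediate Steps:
n = 8 + 1281/(16*(-50 + 2*√26)) (n = 8 + (81 + 105/(-112))/(√(62 + 42) - 50) = 8 + (81 + 105*(-1/112))/(√104 - 50) = 8 + (81 - 15/16)/(2*√26 - 50) = 8 + 1281/(16*(-50 + 2*√26)) ≈ 5.9885)
310332 - (n + 89*198) = 310332 - ((121319/19168 - 1281*√26/19168) + 89*198) = 310332 - ((121319/19168 - 1281*√26/19168) + 17622) = 310332 - (337899815/19168 - 1281*√26/19168) = 310332 + (-337899815/19168 + 1281*√26/19168) = 5610543961/19168 + 1281*√26/19168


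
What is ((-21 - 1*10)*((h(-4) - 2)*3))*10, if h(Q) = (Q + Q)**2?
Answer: -57660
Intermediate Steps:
h(Q) = 4*Q**2 (h(Q) = (2*Q)**2 = 4*Q**2)
((-21 - 1*10)*((h(-4) - 2)*3))*10 = ((-21 - 1*10)*((4*(-4)**2 - 2)*3))*10 = ((-21 - 10)*((4*16 - 2)*3))*10 = -31*(64 - 2)*3*10 = -1922*3*10 = -31*186*10 = -5766*10 = -57660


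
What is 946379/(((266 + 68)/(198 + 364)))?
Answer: 265932499/167 ≈ 1.5924e+6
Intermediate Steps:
946379/(((266 + 68)/(198 + 364))) = 946379/((334/562)) = 946379/(((1/562)*334)) = 946379/(167/281) = 946379*(281/167) = 265932499/167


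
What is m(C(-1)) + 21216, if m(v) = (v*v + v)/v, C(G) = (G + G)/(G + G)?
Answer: 21218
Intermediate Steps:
C(G) = 1 (C(G) = (2*G)/((2*G)) = (2*G)*(1/(2*G)) = 1)
m(v) = (v + v²)/v (m(v) = (v² + v)/v = (v + v²)/v)
m(C(-1)) + 21216 = (1 + 1) + 21216 = 2 + 21216 = 21218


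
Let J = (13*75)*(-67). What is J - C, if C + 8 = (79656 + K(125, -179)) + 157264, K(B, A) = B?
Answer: -302362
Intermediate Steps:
J = -65325 (J = 975*(-67) = -65325)
C = 237037 (C = -8 + ((79656 + 125) + 157264) = -8 + (79781 + 157264) = -8 + 237045 = 237037)
J - C = -65325 - 1*237037 = -65325 - 237037 = -302362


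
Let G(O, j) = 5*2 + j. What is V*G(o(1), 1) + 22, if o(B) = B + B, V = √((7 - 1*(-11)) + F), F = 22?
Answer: 22 + 22*√10 ≈ 91.570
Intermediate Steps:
V = 2*√10 (V = √((7 - 1*(-11)) + 22) = √((7 + 11) + 22) = √(18 + 22) = √40 = 2*√10 ≈ 6.3246)
o(B) = 2*B
G(O, j) = 10 + j
V*G(o(1), 1) + 22 = (2*√10)*(10 + 1) + 22 = (2*√10)*11 + 22 = 22*√10 + 22 = 22 + 22*√10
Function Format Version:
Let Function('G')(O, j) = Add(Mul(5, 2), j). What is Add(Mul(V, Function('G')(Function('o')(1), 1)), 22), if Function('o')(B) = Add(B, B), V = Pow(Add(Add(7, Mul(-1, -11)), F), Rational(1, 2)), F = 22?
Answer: Add(22, Mul(22, Pow(10, Rational(1, 2)))) ≈ 91.570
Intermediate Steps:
V = Mul(2, Pow(10, Rational(1, 2))) (V = Pow(Add(Add(7, Mul(-1, -11)), 22), Rational(1, 2)) = Pow(Add(Add(7, 11), 22), Rational(1, 2)) = Pow(Add(18, 22), Rational(1, 2)) = Pow(40, Rational(1, 2)) = Mul(2, Pow(10, Rational(1, 2))) ≈ 6.3246)
Function('o')(B) = Mul(2, B)
Function('G')(O, j) = Add(10, j)
Add(Mul(V, Function('G')(Function('o')(1), 1)), 22) = Add(Mul(Mul(2, Pow(10, Rational(1, 2))), Add(10, 1)), 22) = Add(Mul(Mul(2, Pow(10, Rational(1, 2))), 11), 22) = Add(Mul(22, Pow(10, Rational(1, 2))), 22) = Add(22, Mul(22, Pow(10, Rational(1, 2))))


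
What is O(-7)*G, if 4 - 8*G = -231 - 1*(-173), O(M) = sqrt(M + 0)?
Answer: 31*I*sqrt(7)/4 ≈ 20.505*I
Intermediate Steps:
O(M) = sqrt(M)
G = 31/4 (G = 1/2 - (-231 - 1*(-173))/8 = 1/2 - (-231 + 173)/8 = 1/2 - 1/8*(-58) = 1/2 + 29/4 = 31/4 ≈ 7.7500)
O(-7)*G = sqrt(-7)*(31/4) = (I*sqrt(7))*(31/4) = 31*I*sqrt(7)/4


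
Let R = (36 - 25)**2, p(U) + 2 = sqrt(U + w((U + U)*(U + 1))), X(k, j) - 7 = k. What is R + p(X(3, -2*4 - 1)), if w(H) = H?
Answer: 119 + sqrt(230) ≈ 134.17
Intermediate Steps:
X(k, j) = 7 + k
p(U) = -2 + sqrt(U + 2*U*(1 + U)) (p(U) = -2 + sqrt(U + (U + U)*(U + 1)) = -2 + sqrt(U + (2*U)*(1 + U)) = -2 + sqrt(U + 2*U*(1 + U)))
R = 121 (R = 11**2 = 121)
R + p(X(3, -2*4 - 1)) = 121 + (-2 + sqrt((7 + 3)*(3 + 2*(7 + 3)))) = 121 + (-2 + sqrt(10*(3 + 2*10))) = 121 + (-2 + sqrt(10*(3 + 20))) = 121 + (-2 + sqrt(10*23)) = 121 + (-2 + sqrt(230)) = 119 + sqrt(230)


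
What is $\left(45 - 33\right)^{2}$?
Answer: $144$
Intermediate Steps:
$\left(45 - 33\right)^{2} = 12^{2} = 144$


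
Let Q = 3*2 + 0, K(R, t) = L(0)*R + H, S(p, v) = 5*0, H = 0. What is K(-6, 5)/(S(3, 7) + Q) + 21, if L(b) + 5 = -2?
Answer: 28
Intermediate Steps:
L(b) = -7 (L(b) = -5 - 2 = -7)
S(p, v) = 0
K(R, t) = -7*R (K(R, t) = -7*R + 0 = -7*R)
Q = 6 (Q = 6 + 0 = 6)
K(-6, 5)/(S(3, 7) + Q) + 21 = (-7*(-6))/(0 + 6) + 21 = 42/6 + 21 = 42*(⅙) + 21 = 7 + 21 = 28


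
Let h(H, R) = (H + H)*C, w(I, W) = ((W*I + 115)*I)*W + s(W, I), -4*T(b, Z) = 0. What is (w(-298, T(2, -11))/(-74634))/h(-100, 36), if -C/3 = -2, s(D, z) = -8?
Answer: -1/11195100 ≈ -8.9325e-8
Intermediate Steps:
T(b, Z) = 0 (T(b, Z) = -1/4*0 = 0)
C = 6 (C = -3*(-2) = 6)
w(I, W) = -8 + I*W*(115 + I*W) (w(I, W) = ((W*I + 115)*I)*W - 8 = ((I*W + 115)*I)*W - 8 = ((115 + I*W)*I)*W - 8 = (I*(115 + I*W))*W - 8 = I*W*(115 + I*W) - 8 = -8 + I*W*(115 + I*W))
h(H, R) = 12*H (h(H, R) = (H + H)*6 = (2*H)*6 = 12*H)
(w(-298, T(2, -11))/(-74634))/h(-100, 36) = ((-8 + (-298)**2*0**2 + 115*(-298)*0)/(-74634))/((12*(-100))) = ((-8 + 88804*0 + 0)*(-1/74634))/(-1200) = ((-8 + 0 + 0)*(-1/74634))*(-1/1200) = -8*(-1/74634)*(-1/1200) = (4/37317)*(-1/1200) = -1/11195100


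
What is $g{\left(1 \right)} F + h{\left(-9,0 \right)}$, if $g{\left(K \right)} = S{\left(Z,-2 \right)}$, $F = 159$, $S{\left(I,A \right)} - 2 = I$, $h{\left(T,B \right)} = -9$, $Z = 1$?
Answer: $468$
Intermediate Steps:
$S{\left(I,A \right)} = 2 + I$
$g{\left(K \right)} = 3$ ($g{\left(K \right)} = 2 + 1 = 3$)
$g{\left(1 \right)} F + h{\left(-9,0 \right)} = 3 \cdot 159 - 9 = 477 - 9 = 468$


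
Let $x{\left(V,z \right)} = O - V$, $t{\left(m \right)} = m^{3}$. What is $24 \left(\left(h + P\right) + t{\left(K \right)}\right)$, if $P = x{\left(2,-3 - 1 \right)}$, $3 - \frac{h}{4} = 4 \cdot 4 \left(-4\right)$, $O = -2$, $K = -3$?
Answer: $5688$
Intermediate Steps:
$x{\left(V,z \right)} = -2 - V$
$h = 268$ ($h = 12 - 4 \cdot 4 \cdot 4 \left(-4\right) = 12 - 4 \cdot 16 \left(-4\right) = 12 - -256 = 12 + 256 = 268$)
$P = -4$ ($P = -2 - 2 = -4$)
$24 \left(\left(h + P\right) + t{\left(K \right)}\right) = 24 \left(\left(268 - 4\right) + \left(-3\right)^{3}\right) = 24 \left(264 - 27\right) = 24 \cdot 237 = 5688$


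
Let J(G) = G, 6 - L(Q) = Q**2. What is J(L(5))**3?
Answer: -6859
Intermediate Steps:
L(Q) = 6 - Q**2
J(L(5))**3 = (6 - 1*5**2)**3 = (6 - 1*25)**3 = (6 - 25)**3 = (-19)**3 = -6859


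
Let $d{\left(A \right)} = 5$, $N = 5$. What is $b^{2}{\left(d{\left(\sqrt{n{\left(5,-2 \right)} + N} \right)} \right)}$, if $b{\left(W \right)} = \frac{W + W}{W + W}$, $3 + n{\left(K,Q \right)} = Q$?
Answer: $1$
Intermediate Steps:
$n{\left(K,Q \right)} = -3 + Q$
$b{\left(W \right)} = 1$ ($b{\left(W \right)} = \frac{2 W}{2 W} = 2 W \frac{1}{2 W} = 1$)
$b^{2}{\left(d{\left(\sqrt{n{\left(5,-2 \right)} + N} \right)} \right)} = 1^{2} = 1$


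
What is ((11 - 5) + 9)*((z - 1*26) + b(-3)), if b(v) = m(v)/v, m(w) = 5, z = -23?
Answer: -760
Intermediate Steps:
b(v) = 5/v
((11 - 5) + 9)*((z - 1*26) + b(-3)) = ((11 - 5) + 9)*((-23 - 1*26) + 5/(-3)) = (6 + 9)*((-23 - 26) + 5*(-⅓)) = 15*(-49 - 5/3) = 15*(-152/3) = -760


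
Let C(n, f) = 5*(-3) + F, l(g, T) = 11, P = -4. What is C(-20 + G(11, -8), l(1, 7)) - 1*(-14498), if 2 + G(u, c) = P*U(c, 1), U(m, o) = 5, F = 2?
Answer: 14485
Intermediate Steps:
G(u, c) = -22 (G(u, c) = -2 - 4*5 = -2 - 20 = -22)
C(n, f) = -13 (C(n, f) = 5*(-3) + 2 = -15 + 2 = -13)
C(-20 + G(11, -8), l(1, 7)) - 1*(-14498) = -13 - 1*(-14498) = -13 + 14498 = 14485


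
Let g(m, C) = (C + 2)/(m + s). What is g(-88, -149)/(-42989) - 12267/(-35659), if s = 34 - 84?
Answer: 24256171607/70515458546 ≈ 0.34398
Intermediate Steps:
s = -50
g(m, C) = (2 + C)/(-50 + m) (g(m, C) = (C + 2)/(m - 50) = (2 + C)/(-50 + m))
g(-88, -149)/(-42989) - 12267/(-35659) = ((2 - 149)/(-50 - 88))/(-42989) - 12267/(-35659) = (-147/(-138))*(-1/42989) - 12267*(-1/35659) = -1/138*(-147)*(-1/42989) + 12267/35659 = (49/46)*(-1/42989) + 12267/35659 = -49/1977494 + 12267/35659 = 24256171607/70515458546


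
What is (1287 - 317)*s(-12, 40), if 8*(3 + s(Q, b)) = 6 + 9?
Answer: -4365/4 ≈ -1091.3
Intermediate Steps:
s(Q, b) = -9/8 (s(Q, b) = -3 + (6 + 9)/8 = -3 + (1/8)*15 = -3 + 15/8 = -9/8)
(1287 - 317)*s(-12, 40) = (1287 - 317)*(-9/8) = 970*(-9/8) = -4365/4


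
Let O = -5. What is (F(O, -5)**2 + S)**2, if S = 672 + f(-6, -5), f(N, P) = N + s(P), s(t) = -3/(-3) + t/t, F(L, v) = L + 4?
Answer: 447561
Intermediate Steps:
F(L, v) = 4 + L
s(t) = 2 (s(t) = -3*(-1/3) + 1 = 1 + 1 = 2)
f(N, P) = 2 + N (f(N, P) = N + 2 = 2 + N)
S = 668 (S = 672 + (2 - 6) = 672 - 4 = 668)
(F(O, -5)**2 + S)**2 = ((4 - 5)**2 + 668)**2 = ((-1)**2 + 668)**2 = (1 + 668)**2 = 669**2 = 447561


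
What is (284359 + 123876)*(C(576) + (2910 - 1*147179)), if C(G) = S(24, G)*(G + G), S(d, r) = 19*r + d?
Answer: 5099209089745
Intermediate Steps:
S(d, r) = d + 19*r
C(G) = 2*G*(24 + 19*G) (C(G) = (24 + 19*G)*(G + G) = (24 + 19*G)*(2*G) = 2*G*(24 + 19*G))
(284359 + 123876)*(C(576) + (2910 - 1*147179)) = (284359 + 123876)*(2*576*(24 + 19*576) + (2910 - 1*147179)) = 408235*(2*576*(24 + 10944) + (2910 - 147179)) = 408235*(2*576*10968 - 144269) = 408235*(12635136 - 144269) = 408235*12490867 = 5099209089745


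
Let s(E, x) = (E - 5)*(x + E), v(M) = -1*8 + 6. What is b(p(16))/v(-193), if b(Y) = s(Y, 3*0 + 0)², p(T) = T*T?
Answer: -2064416768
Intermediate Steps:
v(M) = -2 (v(M) = -8 + 6 = -2)
s(E, x) = (-5 + E)*(E + x)
p(T) = T²
b(Y) = (Y² - 5*Y)² (b(Y) = (Y² - 5*Y - 5*(3*0 + 0) + Y*(3*0 + 0))² = (Y² - 5*Y - 5*(0 + 0) + Y*(0 + 0))² = (Y² - 5*Y - 5*0 + Y*0)² = (Y² - 5*Y + 0 + 0)² = (Y² - 5*Y)²)
b(p(16))/v(-193) = ((16²)²*(-5 + 16²)²)/(-2) = (256²*(-5 + 256)²)*(-½) = (65536*251²)*(-½) = (65536*63001)*(-½) = 4128833536*(-½) = -2064416768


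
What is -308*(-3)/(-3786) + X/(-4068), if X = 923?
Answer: -1208885/2566908 ≈ -0.47095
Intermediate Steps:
-308*(-3)/(-3786) + X/(-4068) = -308*(-3)/(-3786) + 923/(-4068) = 924*(-1/3786) + 923*(-1/4068) = -154/631 - 923/4068 = -1208885/2566908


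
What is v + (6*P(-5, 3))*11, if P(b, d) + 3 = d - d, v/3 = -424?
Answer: -1470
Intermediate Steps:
v = -1272 (v = 3*(-424) = -1272)
P(b, d) = -3 (P(b, d) = -3 + (d - d) = -3 + 0 = -3)
v + (6*P(-5, 3))*11 = -1272 + (6*(-3))*11 = -1272 - 18*11 = -1272 - 198 = -1470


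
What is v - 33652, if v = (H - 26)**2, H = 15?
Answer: -33531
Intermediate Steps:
v = 121 (v = (15 - 26)**2 = (-11)**2 = 121)
v - 33652 = 121 - 33652 = -33531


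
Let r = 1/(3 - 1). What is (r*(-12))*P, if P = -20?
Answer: 120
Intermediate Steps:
r = ½ (r = 1/2 = ½ ≈ 0.50000)
(r*(-12))*P = ((½)*(-12))*(-20) = -6*(-20) = 120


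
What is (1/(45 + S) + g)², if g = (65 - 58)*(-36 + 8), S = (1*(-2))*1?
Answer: 71014329/1849 ≈ 38407.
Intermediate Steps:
S = -2 (S = -2*1 = -2)
g = -196 (g = 7*(-28) = -196)
(1/(45 + S) + g)² = (1/(45 - 2) - 196)² = (1/43 - 196)² = (-8427/43)² = 71014329/1849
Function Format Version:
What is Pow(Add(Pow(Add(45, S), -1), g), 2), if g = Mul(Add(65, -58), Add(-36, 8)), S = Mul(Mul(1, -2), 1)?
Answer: Rational(71014329, 1849) ≈ 38407.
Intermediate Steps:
S = -2 (S = Mul(-2, 1) = -2)
g = -196 (g = Mul(7, -28) = -196)
Pow(Add(Pow(Add(45, S), -1), g), 2) = Pow(Add(Pow(Add(45, -2), -1), -196), 2) = Pow(Add(Pow(43, -1), -196), 2) = Pow(Add(Rational(1, 43), -196), 2) = Pow(Rational(-8427, 43), 2) = Rational(71014329, 1849)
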